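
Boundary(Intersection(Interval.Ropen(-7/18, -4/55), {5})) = EmptySet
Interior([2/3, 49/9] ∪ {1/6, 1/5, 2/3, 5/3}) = (2/3, 49/9)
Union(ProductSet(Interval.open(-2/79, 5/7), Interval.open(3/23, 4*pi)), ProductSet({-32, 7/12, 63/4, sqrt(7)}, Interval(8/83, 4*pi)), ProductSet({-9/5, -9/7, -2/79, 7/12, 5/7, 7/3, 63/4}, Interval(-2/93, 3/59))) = Union(ProductSet({-32, 7/12, 63/4, sqrt(7)}, Interval(8/83, 4*pi)), ProductSet({-9/5, -9/7, -2/79, 7/12, 5/7, 7/3, 63/4}, Interval(-2/93, 3/59)), ProductSet(Interval.open(-2/79, 5/7), Interval.open(3/23, 4*pi)))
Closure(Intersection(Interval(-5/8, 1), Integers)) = Range(0, 2, 1)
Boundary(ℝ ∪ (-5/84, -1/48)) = ∅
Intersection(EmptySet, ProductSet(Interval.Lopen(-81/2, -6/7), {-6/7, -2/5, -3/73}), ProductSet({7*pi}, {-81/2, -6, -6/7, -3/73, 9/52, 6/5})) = EmptySet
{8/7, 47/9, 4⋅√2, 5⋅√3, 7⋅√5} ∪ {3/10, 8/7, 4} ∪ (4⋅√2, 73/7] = {3/10, 8/7, 4, 47/9, 7⋅√5} ∪ [4⋅√2, 73/7]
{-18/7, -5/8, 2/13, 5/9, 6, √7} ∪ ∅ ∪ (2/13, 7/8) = {-18/7, -5/8, 6, √7} ∪ [2/13, 7/8)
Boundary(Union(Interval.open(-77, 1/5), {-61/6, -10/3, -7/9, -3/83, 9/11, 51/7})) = {-77, 1/5, 9/11, 51/7}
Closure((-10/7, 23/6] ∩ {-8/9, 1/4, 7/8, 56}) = {-8/9, 1/4, 7/8}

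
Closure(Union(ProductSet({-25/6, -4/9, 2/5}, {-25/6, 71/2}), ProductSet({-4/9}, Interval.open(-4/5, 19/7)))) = Union(ProductSet({-4/9}, Interval(-4/5, 19/7)), ProductSet({-25/6, -4/9, 2/5}, {-25/6, 71/2}))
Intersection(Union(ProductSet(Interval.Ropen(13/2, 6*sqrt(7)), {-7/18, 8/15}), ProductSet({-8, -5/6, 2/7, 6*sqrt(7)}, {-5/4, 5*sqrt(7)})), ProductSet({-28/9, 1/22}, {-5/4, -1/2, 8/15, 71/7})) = EmptySet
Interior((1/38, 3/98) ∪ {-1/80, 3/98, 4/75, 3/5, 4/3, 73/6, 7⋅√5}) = (1/38, 3/98)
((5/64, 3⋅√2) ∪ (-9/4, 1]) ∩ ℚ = ℚ ∩ (-9/4, 3⋅√2)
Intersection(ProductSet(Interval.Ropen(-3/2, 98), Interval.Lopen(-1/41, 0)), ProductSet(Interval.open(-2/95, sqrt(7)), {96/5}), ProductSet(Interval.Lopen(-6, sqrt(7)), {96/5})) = EmptySet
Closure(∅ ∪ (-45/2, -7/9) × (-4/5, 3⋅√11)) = ({-45/2, -7/9} × [-4/5, 3⋅√11]) ∪ ([-45/2, -7/9] × {-4/5, 3⋅√11}) ∪ ((-45/2, -7/9) × (-4/5, 3⋅√11))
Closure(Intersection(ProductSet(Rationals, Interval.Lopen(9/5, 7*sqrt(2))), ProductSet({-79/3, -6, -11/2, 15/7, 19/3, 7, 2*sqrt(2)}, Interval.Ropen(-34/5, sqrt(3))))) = EmptySet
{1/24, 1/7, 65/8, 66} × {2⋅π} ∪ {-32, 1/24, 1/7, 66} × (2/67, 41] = ({1/24, 1/7, 65/8, 66} × {2⋅π}) ∪ ({-32, 1/24, 1/7, 66} × (2/67, 41])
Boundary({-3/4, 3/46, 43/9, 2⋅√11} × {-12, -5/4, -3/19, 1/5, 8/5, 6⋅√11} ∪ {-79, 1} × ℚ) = ({-79, 1} × ℝ) ∪ ({-3/4, 3/46, 43/9, 2⋅√11} × {-12, -5/4, -3/19, 1/5, 8/5, 6⋅√11})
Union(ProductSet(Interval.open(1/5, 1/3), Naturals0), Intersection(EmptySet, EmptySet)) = ProductSet(Interval.open(1/5, 1/3), Naturals0)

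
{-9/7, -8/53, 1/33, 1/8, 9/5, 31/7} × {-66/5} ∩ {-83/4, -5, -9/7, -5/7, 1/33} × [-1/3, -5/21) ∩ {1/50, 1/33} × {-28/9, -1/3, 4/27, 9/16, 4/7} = ∅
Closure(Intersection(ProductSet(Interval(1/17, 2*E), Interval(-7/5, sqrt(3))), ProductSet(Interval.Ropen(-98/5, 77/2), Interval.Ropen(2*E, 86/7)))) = EmptySet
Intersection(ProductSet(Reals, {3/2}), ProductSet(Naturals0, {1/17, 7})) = EmptySet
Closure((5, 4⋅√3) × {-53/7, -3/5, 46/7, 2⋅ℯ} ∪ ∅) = [5, 4⋅√3] × {-53/7, -3/5, 46/7, 2⋅ℯ}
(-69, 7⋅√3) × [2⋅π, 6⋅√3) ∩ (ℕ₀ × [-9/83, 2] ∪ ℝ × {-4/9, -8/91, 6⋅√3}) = ∅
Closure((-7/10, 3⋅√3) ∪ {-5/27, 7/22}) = [-7/10, 3⋅√3]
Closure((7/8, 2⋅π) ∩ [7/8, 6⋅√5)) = [7/8, 2⋅π]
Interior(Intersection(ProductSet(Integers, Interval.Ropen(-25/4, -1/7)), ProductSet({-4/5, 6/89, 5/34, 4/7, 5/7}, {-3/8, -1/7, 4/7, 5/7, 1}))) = EmptySet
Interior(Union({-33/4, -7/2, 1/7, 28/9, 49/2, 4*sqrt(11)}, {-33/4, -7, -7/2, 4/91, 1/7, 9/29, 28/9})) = EmptySet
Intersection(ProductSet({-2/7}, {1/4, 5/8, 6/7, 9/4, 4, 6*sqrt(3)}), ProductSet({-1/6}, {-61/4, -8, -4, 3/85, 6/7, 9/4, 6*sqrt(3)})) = EmptySet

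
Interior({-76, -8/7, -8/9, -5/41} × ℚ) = ∅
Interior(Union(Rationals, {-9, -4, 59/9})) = EmptySet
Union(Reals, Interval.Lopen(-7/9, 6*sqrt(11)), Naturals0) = Union(Interval(-oo, oo), Naturals0)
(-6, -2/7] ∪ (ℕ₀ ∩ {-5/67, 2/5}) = (-6, -2/7]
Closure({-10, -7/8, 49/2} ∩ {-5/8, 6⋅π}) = ∅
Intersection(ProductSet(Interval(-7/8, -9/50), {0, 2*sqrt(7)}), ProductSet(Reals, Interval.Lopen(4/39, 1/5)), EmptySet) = EmptySet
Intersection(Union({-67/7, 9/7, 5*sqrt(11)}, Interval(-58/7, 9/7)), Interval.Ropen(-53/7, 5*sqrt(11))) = Interval(-53/7, 9/7)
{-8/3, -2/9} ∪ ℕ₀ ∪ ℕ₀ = {-8/3, -2/9} ∪ ℕ₀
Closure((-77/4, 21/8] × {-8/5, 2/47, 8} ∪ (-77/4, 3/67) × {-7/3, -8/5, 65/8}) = ([-77/4, 3/67] × {-7/3, -8/5, 65/8}) ∪ ([-77/4, 21/8] × {-8/5, 2/47, 8})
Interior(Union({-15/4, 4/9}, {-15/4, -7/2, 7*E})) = EmptySet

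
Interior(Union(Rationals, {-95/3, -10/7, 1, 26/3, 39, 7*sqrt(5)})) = EmptySet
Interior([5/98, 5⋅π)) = (5/98, 5⋅π)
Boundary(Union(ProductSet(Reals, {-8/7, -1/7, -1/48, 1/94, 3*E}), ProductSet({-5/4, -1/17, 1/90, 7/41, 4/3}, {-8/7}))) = ProductSet(Reals, {-8/7, -1/7, -1/48, 1/94, 3*E})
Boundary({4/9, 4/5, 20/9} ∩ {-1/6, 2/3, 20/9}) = {20/9}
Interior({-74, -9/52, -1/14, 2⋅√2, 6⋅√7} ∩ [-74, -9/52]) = ∅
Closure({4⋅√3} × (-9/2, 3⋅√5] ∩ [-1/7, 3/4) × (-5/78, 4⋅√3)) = ∅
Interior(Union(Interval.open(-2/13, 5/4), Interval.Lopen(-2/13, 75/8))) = Interval.open(-2/13, 75/8)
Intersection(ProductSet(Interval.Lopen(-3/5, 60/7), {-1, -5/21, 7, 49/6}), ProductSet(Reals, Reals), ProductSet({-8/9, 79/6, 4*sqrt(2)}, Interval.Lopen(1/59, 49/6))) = ProductSet({4*sqrt(2)}, {7, 49/6})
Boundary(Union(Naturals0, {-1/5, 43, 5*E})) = Union({-1/5, 5*E}, Naturals0)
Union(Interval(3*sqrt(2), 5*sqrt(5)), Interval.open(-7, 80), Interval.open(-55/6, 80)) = Interval.open(-55/6, 80)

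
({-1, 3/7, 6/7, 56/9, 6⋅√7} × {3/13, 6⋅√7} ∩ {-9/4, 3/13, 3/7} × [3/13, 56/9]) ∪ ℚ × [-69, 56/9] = ℚ × [-69, 56/9]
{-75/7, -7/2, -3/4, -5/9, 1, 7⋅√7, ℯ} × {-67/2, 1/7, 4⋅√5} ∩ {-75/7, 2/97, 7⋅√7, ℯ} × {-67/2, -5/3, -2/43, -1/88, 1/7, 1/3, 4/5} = {-75/7, 7⋅√7, ℯ} × {-67/2, 1/7}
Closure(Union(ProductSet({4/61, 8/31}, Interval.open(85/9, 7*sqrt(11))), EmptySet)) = ProductSet({4/61, 8/31}, Interval(85/9, 7*sqrt(11)))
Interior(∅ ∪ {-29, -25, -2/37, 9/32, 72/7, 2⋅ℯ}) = ∅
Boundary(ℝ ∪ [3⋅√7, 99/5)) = ∅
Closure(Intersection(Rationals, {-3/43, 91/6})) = {-3/43, 91/6}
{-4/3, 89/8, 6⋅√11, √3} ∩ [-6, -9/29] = {-4/3}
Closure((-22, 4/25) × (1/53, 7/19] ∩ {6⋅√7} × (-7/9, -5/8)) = ∅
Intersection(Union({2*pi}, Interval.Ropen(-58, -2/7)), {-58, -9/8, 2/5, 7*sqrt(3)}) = {-58, -9/8}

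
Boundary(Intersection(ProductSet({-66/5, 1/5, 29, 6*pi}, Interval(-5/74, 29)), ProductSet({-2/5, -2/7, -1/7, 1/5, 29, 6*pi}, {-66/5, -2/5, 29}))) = ProductSet({1/5, 29, 6*pi}, {29})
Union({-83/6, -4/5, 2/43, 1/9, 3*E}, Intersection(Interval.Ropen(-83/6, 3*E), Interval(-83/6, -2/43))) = Union({2/43, 1/9, 3*E}, Interval(-83/6, -2/43))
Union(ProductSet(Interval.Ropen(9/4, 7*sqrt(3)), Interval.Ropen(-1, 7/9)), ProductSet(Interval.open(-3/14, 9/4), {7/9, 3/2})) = Union(ProductSet(Interval.open(-3/14, 9/4), {7/9, 3/2}), ProductSet(Interval.Ropen(9/4, 7*sqrt(3)), Interval.Ropen(-1, 7/9)))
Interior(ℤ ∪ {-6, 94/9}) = ∅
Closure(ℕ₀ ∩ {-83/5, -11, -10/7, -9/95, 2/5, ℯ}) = ∅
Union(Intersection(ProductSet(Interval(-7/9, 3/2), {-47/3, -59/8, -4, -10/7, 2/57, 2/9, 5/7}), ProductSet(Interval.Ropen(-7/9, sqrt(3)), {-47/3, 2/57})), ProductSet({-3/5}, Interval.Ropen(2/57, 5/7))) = Union(ProductSet({-3/5}, Interval.Ropen(2/57, 5/7)), ProductSet(Interval(-7/9, 3/2), {-47/3, 2/57}))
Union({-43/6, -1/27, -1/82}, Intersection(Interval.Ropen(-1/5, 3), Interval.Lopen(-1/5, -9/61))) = Union({-43/6, -1/27, -1/82}, Interval.Lopen(-1/5, -9/61))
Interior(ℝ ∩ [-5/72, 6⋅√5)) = (-5/72, 6⋅√5)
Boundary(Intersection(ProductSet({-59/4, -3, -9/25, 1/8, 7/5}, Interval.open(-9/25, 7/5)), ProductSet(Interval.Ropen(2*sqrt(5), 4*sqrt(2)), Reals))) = EmptySet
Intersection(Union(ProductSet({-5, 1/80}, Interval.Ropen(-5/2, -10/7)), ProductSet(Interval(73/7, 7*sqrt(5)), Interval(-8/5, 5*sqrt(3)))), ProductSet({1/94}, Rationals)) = EmptySet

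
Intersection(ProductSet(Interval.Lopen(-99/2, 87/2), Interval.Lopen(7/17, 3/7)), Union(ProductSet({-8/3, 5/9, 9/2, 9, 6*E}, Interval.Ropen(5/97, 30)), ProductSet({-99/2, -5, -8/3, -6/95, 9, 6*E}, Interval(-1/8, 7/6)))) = ProductSet({-5, -8/3, -6/95, 5/9, 9/2, 9, 6*E}, Interval.Lopen(7/17, 3/7))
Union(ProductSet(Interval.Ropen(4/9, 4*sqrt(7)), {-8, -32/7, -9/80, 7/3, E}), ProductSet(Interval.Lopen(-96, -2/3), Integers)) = Union(ProductSet(Interval.Lopen(-96, -2/3), Integers), ProductSet(Interval.Ropen(4/9, 4*sqrt(7)), {-8, -32/7, -9/80, 7/3, E}))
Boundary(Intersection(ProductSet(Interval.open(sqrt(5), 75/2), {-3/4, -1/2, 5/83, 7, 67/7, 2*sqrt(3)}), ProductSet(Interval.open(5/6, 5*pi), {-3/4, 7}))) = ProductSet(Interval(sqrt(5), 5*pi), {-3/4, 7})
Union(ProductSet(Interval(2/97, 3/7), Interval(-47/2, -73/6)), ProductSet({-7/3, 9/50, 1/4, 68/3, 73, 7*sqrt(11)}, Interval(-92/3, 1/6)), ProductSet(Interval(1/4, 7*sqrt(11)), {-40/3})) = Union(ProductSet({-7/3, 9/50, 1/4, 68/3, 73, 7*sqrt(11)}, Interval(-92/3, 1/6)), ProductSet(Interval(2/97, 3/7), Interval(-47/2, -73/6)), ProductSet(Interval(1/4, 7*sqrt(11)), {-40/3}))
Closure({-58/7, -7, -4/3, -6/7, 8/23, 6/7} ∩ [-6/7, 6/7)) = {-6/7, 8/23}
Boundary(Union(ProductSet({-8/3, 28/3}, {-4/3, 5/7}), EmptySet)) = ProductSet({-8/3, 28/3}, {-4/3, 5/7})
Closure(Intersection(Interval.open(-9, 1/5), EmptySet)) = EmptySet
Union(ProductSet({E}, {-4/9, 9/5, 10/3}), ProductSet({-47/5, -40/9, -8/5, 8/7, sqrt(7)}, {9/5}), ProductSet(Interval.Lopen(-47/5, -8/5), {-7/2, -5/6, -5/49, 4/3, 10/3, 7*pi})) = Union(ProductSet({E}, {-4/9, 9/5, 10/3}), ProductSet({-47/5, -40/9, -8/5, 8/7, sqrt(7)}, {9/5}), ProductSet(Interval.Lopen(-47/5, -8/5), {-7/2, -5/6, -5/49, 4/3, 10/3, 7*pi}))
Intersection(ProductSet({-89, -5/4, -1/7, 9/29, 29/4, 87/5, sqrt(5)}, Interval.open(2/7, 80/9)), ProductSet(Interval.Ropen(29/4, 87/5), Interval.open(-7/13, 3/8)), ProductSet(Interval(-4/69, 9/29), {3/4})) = EmptySet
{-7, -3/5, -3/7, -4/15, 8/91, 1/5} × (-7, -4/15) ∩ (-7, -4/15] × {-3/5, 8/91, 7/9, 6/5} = {-3/5, -3/7, -4/15} × {-3/5}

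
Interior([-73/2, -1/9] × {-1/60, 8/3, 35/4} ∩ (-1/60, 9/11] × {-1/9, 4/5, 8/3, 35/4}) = ∅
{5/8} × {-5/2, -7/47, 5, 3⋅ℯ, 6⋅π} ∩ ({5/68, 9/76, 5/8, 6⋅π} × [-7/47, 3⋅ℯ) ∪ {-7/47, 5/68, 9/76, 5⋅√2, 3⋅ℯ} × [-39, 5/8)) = {5/8} × {-7/47, 5}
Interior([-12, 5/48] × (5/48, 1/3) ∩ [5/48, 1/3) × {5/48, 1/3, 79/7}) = ∅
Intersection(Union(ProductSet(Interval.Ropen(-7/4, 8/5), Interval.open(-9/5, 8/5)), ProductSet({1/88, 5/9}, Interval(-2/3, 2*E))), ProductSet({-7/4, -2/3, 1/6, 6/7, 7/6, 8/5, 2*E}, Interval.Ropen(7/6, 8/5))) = ProductSet({-7/4, -2/3, 1/6, 6/7, 7/6}, Interval.Ropen(7/6, 8/5))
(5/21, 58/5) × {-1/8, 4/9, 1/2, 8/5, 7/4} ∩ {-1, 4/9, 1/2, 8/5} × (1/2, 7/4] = {4/9, 1/2, 8/5} × {8/5, 7/4}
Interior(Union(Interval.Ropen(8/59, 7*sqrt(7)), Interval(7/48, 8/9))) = Interval.open(8/59, 7*sqrt(7))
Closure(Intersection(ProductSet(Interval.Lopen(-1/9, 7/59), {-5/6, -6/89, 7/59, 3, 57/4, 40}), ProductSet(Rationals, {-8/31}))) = EmptySet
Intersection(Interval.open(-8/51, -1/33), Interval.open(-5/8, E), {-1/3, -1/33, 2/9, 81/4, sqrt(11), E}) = EmptySet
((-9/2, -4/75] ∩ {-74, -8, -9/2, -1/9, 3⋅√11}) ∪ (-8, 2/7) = (-8, 2/7)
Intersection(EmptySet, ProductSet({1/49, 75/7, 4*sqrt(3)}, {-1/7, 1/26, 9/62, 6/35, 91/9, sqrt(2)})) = EmptySet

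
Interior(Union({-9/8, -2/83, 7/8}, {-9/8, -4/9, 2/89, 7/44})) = EmptySet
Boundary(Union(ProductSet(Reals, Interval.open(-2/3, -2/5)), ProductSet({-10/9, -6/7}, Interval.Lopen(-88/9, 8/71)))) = Union(ProductSet({-10/9, -6/7}, Union(Interval(-88/9, -2/3), Interval(-2/5, 8/71))), ProductSet(Reals, {-2/3, -2/5}))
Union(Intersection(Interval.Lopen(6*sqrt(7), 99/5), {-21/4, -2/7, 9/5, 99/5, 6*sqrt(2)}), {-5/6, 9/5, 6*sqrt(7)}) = {-5/6, 9/5, 99/5, 6*sqrt(7)}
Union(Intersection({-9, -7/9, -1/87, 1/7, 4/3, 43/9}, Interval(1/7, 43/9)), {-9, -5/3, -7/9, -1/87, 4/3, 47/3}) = {-9, -5/3, -7/9, -1/87, 1/7, 4/3, 43/9, 47/3}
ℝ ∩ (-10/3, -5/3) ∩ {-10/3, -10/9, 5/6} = ∅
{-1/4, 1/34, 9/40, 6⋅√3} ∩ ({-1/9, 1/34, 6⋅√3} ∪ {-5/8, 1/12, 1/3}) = {1/34, 6⋅√3}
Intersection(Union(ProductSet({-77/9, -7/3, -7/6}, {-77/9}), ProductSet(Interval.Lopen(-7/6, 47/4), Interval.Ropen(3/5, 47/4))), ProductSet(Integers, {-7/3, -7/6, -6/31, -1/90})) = EmptySet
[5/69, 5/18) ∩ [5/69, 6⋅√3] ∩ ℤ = ∅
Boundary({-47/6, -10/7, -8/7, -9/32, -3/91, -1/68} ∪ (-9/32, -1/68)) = {-47/6, -10/7, -8/7, -9/32, -1/68}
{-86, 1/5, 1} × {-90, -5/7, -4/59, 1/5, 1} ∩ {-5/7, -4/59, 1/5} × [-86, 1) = {1/5} × {-5/7, -4/59, 1/5}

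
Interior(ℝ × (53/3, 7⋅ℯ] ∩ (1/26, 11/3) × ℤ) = ∅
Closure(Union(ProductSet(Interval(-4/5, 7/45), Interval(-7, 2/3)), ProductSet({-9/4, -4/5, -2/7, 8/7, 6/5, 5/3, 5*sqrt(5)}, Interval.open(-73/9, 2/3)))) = Union(ProductSet({-9/4, -4/5, -2/7, 8/7, 6/5, 5/3, 5*sqrt(5)}, Interval(-73/9, 2/3)), ProductSet(Interval(-4/5, 7/45), Interval(-7, 2/3)))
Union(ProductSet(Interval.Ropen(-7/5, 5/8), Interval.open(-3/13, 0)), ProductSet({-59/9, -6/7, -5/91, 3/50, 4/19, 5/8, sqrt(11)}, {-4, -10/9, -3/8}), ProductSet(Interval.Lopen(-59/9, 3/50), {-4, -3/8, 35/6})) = Union(ProductSet({-59/9, -6/7, -5/91, 3/50, 4/19, 5/8, sqrt(11)}, {-4, -10/9, -3/8}), ProductSet(Interval.Lopen(-59/9, 3/50), {-4, -3/8, 35/6}), ProductSet(Interval.Ropen(-7/5, 5/8), Interval.open(-3/13, 0)))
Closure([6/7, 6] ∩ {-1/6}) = ∅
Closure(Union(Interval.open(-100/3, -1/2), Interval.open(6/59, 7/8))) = Union(Interval(-100/3, -1/2), Interval(6/59, 7/8))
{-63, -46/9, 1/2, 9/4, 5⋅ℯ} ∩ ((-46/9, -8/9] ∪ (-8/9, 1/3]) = ∅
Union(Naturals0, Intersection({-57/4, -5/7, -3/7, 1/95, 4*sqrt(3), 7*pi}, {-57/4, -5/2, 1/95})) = Union({-57/4, 1/95}, Naturals0)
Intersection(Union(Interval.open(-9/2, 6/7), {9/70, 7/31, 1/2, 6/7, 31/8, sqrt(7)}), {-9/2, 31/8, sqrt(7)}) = {31/8, sqrt(7)}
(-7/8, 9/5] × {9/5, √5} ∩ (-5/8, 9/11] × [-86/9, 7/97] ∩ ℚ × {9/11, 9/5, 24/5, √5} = ∅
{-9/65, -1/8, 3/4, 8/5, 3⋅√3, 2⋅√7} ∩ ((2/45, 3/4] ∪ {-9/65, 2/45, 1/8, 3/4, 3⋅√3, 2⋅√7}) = {-9/65, 3/4, 3⋅√3, 2⋅√7}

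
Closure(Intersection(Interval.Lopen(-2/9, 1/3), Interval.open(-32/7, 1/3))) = Interval(-2/9, 1/3)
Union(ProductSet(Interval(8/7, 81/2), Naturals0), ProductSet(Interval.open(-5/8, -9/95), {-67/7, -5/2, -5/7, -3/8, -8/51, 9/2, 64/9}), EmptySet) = Union(ProductSet(Interval.open(-5/8, -9/95), {-67/7, -5/2, -5/7, -3/8, -8/51, 9/2, 64/9}), ProductSet(Interval(8/7, 81/2), Naturals0))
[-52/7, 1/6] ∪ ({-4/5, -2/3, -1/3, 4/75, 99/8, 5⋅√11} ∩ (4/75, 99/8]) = [-52/7, 1/6] ∪ {99/8}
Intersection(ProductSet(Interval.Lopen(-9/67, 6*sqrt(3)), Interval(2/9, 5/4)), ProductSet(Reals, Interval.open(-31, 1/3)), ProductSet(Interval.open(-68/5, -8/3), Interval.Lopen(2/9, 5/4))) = EmptySet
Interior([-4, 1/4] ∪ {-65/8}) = (-4, 1/4)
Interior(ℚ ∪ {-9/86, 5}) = ∅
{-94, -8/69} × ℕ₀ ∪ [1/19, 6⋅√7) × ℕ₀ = ({-94, -8/69} ∪ [1/19, 6⋅√7)) × ℕ₀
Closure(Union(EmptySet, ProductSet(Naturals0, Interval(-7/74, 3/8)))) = ProductSet(Naturals0, Interval(-7/74, 3/8))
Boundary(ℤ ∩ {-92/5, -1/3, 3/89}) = ∅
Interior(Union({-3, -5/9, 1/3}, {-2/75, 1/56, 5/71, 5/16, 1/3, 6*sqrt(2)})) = EmptySet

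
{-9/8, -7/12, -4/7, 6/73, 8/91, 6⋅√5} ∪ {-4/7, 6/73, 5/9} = {-9/8, -7/12, -4/7, 6/73, 8/91, 5/9, 6⋅√5}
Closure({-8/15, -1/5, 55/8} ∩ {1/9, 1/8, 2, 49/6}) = ∅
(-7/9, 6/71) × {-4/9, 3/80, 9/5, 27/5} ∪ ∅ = (-7/9, 6/71) × {-4/9, 3/80, 9/5, 27/5}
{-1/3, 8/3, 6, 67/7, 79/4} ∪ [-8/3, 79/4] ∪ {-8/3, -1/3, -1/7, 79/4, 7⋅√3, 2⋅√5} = [-8/3, 79/4]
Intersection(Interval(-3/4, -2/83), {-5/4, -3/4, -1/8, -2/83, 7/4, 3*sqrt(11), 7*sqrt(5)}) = {-3/4, -1/8, -2/83}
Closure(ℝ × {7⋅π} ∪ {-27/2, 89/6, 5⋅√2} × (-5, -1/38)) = (ℝ × {7⋅π}) ∪ ({-27/2, 89/6, 5⋅√2} × [-5, -1/38])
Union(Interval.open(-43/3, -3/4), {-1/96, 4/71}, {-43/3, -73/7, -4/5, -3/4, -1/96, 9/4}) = Union({-1/96, 4/71, 9/4}, Interval(-43/3, -3/4))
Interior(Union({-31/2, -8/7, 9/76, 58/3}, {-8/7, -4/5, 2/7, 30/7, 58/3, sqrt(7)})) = EmptySet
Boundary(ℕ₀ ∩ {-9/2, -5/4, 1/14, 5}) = {5}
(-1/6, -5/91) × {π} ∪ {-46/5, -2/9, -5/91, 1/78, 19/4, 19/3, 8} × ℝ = ((-1/6, -5/91) × {π}) ∪ ({-46/5, -2/9, -5/91, 1/78, 19/4, 19/3, 8} × ℝ)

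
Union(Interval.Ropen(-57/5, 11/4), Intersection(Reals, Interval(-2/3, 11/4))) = Interval(-57/5, 11/4)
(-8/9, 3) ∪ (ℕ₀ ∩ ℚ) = (-8/9, 3] ∪ ℕ₀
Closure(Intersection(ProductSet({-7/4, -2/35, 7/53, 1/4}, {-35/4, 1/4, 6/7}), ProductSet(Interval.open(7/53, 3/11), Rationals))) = ProductSet({1/4}, {-35/4, 1/4, 6/7})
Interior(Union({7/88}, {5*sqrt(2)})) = EmptySet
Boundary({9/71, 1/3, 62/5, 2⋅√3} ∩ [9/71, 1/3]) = {9/71, 1/3}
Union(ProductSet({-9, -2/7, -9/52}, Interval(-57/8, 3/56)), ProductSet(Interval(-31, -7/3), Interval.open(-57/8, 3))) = Union(ProductSet({-9, -2/7, -9/52}, Interval(-57/8, 3/56)), ProductSet(Interval(-31, -7/3), Interval.open(-57/8, 3)))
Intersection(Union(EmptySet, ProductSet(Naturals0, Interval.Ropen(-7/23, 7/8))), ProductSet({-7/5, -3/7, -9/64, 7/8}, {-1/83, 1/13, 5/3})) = EmptySet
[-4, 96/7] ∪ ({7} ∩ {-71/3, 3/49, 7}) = [-4, 96/7]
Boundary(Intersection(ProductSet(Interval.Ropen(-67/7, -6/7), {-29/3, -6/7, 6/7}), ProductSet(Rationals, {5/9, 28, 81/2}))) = EmptySet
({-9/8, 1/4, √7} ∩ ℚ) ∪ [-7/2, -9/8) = [-7/2, -9/8] ∪ {1/4}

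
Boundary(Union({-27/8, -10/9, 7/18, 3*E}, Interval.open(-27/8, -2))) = {-27/8, -2, -10/9, 7/18, 3*E}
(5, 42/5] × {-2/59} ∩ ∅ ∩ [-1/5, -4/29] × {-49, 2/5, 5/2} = ∅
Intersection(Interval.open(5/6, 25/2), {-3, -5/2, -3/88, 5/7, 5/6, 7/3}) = {7/3}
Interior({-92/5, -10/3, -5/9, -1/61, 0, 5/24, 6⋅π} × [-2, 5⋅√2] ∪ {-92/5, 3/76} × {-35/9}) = ∅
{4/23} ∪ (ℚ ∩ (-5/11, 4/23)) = {4/23} ∪ (ℚ ∩ (-5/11, 4/23))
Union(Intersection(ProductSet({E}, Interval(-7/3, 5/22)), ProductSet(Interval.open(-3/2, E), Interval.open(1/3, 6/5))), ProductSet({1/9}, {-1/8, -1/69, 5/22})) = ProductSet({1/9}, {-1/8, -1/69, 5/22})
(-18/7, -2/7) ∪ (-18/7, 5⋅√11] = (-18/7, 5⋅√11]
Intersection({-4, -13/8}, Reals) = {-4, -13/8}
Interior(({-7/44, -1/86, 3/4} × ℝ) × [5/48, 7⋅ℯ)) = ∅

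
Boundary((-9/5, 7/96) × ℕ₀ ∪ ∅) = [-9/5, 7/96] × ℕ₀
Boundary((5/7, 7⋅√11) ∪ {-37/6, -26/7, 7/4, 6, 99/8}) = {-37/6, -26/7, 5/7, 7⋅√11}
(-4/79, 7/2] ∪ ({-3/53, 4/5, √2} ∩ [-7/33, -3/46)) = (-4/79, 7/2]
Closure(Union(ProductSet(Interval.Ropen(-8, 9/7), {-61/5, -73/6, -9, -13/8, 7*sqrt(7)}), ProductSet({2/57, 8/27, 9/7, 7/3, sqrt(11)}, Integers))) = Union(ProductSet({2/57, 8/27, 9/7, 7/3, sqrt(11)}, Integers), ProductSet(Interval(-8, 9/7), {-61/5, -73/6, -9, -13/8, 7*sqrt(7)}))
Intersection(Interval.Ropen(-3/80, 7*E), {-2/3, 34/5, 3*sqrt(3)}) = {34/5, 3*sqrt(3)}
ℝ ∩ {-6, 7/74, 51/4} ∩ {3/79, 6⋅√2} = ∅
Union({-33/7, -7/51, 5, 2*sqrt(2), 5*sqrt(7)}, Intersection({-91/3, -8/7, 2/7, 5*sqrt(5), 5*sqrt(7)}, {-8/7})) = {-33/7, -8/7, -7/51, 5, 2*sqrt(2), 5*sqrt(7)}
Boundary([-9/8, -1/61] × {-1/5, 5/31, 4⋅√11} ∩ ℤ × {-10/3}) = ∅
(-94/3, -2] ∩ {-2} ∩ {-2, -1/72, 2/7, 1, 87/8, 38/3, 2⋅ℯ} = {-2}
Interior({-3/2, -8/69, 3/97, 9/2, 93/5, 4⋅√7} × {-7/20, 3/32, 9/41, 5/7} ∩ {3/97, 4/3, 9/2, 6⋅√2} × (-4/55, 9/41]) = ∅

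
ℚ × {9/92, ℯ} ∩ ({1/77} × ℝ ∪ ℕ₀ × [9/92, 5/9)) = (ℕ₀ × {9/92}) ∪ ({1/77} × {9/92, ℯ})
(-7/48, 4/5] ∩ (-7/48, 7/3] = (-7/48, 4/5]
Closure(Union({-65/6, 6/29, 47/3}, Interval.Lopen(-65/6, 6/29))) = Union({47/3}, Interval(-65/6, 6/29))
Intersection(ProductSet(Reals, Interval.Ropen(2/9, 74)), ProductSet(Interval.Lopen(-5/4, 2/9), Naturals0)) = ProductSet(Interval.Lopen(-5/4, 2/9), Range(1, 74, 1))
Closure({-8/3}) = {-8/3}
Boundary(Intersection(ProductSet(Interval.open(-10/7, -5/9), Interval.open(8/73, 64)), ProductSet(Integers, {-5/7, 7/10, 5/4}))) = ProductSet(Range(-1, 0, 1), {7/10, 5/4})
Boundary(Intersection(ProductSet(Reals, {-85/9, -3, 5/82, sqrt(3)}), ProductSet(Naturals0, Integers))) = ProductSet(Naturals0, {-3})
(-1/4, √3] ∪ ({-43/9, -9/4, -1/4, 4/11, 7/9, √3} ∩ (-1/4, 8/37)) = (-1/4, √3]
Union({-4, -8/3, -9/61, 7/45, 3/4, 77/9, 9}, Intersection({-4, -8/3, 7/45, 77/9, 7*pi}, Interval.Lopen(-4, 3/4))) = {-4, -8/3, -9/61, 7/45, 3/4, 77/9, 9}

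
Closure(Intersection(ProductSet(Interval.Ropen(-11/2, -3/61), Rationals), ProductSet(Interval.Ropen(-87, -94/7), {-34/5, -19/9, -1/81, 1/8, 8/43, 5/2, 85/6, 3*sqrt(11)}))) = EmptySet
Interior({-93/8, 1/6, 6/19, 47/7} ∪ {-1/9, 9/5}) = ∅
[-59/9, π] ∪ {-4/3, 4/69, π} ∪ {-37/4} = {-37/4} ∪ [-59/9, π]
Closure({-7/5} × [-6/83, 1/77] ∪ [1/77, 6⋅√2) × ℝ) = ({-7/5} × [-6/83, 1/77]) ∪ ([1/77, 6⋅√2] × ℝ)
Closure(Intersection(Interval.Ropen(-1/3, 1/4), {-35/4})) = EmptySet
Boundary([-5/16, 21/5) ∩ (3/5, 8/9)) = {3/5, 8/9}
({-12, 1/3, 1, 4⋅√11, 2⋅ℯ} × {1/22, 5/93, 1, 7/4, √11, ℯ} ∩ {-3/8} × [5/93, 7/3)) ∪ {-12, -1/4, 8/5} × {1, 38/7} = {-12, -1/4, 8/5} × {1, 38/7}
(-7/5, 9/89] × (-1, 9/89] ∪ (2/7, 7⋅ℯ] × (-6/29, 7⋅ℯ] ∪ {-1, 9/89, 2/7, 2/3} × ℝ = ({-1, 9/89, 2/7, 2/3} × ℝ) ∪ ((-7/5, 9/89] × (-1, 9/89]) ∪ ((2/7, 7⋅ℯ] × (-6/29, 7⋅ℯ])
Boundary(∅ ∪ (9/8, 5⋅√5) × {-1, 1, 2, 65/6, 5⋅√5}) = [9/8, 5⋅√5] × {-1, 1, 2, 65/6, 5⋅√5}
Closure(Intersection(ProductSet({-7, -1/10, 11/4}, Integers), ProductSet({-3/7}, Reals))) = EmptySet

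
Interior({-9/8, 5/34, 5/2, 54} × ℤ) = ∅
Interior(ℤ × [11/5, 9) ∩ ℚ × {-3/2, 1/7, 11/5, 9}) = ∅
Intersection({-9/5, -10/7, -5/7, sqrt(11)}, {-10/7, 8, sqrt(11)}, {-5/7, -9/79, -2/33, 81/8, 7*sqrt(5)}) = EmptySet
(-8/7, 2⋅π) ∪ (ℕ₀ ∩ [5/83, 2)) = (-8/7, 2⋅π) ∪ {1}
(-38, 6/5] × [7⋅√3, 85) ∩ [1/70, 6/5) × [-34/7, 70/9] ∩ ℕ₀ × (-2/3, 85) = ∅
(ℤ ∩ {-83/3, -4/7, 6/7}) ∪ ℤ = ℤ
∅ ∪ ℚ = ℚ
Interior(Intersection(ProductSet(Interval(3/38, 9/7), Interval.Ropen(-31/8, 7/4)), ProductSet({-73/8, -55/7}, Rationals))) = EmptySet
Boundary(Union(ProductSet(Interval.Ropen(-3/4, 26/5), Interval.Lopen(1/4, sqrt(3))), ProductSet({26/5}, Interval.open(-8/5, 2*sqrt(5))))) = Union(ProductSet({26/5}, Interval(-8/5, 2*sqrt(5))), ProductSet({-3/4, 26/5}, Interval(1/4, sqrt(3))), ProductSet(Interval(-3/4, 26/5), {1/4, sqrt(3)}))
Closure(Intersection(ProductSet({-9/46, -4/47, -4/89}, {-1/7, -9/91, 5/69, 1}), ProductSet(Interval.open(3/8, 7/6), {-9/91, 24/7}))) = EmptySet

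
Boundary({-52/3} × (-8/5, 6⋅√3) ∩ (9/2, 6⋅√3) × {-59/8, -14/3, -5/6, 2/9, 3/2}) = ∅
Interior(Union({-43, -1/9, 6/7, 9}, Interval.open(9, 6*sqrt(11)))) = Interval.open(9, 6*sqrt(11))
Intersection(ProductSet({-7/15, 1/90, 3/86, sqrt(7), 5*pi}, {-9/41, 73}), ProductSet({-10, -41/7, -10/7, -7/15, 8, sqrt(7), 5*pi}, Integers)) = ProductSet({-7/15, sqrt(7), 5*pi}, {73})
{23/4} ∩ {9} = ∅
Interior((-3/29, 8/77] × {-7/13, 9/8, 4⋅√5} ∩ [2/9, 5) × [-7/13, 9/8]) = ∅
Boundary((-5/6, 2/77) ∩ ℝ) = {-5/6, 2/77}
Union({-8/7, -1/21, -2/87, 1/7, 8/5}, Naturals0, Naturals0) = Union({-8/7, -1/21, -2/87, 1/7, 8/5}, Naturals0)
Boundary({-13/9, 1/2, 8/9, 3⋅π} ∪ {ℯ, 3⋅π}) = {-13/9, 1/2, 8/9, ℯ, 3⋅π}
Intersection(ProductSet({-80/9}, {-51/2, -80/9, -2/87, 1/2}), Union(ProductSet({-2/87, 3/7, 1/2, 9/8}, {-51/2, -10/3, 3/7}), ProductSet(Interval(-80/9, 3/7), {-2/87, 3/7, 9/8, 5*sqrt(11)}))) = ProductSet({-80/9}, {-2/87})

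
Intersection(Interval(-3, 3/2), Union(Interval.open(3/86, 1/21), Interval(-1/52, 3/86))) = Interval.Ropen(-1/52, 1/21)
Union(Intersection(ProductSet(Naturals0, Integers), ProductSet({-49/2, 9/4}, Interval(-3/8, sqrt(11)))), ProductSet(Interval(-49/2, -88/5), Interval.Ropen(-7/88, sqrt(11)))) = ProductSet(Interval(-49/2, -88/5), Interval.Ropen(-7/88, sqrt(11)))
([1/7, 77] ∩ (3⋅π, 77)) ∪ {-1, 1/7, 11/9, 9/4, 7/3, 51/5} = {-1, 1/7, 11/9, 9/4, 7/3} ∪ (3⋅π, 77)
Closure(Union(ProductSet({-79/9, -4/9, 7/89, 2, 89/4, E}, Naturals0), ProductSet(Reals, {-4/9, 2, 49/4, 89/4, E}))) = Union(ProductSet({-79/9, -4/9, 7/89, 2, 89/4, E}, Naturals0), ProductSet(Reals, {-4/9, 2, 49/4, 89/4, E}))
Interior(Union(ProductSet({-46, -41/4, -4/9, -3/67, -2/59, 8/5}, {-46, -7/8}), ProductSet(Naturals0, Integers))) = EmptySet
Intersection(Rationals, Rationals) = Rationals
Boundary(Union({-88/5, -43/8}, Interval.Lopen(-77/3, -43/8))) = {-77/3, -43/8}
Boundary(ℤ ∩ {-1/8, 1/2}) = ∅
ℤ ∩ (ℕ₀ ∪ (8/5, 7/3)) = ℕ₀ ∪ {2}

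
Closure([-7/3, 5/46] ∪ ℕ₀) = [-7/3, 5/46] ∪ ℕ₀ ∪ (ℕ₀ \ (-7/3, 5/46))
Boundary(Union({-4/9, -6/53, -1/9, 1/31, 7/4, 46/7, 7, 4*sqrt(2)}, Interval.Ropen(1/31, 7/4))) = {-4/9, -6/53, -1/9, 1/31, 7/4, 46/7, 7, 4*sqrt(2)}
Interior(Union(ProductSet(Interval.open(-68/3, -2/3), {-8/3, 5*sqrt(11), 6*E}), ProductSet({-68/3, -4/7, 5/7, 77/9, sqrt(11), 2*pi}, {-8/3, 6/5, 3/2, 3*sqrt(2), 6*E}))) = EmptySet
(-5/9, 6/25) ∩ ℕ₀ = {0}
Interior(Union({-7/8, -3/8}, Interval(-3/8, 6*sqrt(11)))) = Interval.open(-3/8, 6*sqrt(11))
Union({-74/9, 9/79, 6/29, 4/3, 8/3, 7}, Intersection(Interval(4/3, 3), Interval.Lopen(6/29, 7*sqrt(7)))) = Union({-74/9, 9/79, 6/29, 7}, Interval(4/3, 3))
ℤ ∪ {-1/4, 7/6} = ℤ ∪ {-1/4, 7/6}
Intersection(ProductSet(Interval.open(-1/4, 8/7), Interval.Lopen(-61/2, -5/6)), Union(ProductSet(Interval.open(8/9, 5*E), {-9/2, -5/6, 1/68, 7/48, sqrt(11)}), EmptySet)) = ProductSet(Interval.open(8/9, 8/7), {-9/2, -5/6})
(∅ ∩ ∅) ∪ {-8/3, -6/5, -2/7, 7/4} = {-8/3, -6/5, -2/7, 7/4}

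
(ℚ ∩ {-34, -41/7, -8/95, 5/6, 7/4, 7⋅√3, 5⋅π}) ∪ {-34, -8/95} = {-34, -41/7, -8/95, 5/6, 7/4}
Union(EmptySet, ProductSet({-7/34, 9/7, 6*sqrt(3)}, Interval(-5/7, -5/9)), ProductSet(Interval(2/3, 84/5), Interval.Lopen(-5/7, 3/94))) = Union(ProductSet({-7/34, 9/7, 6*sqrt(3)}, Interval(-5/7, -5/9)), ProductSet(Interval(2/3, 84/5), Interval.Lopen(-5/7, 3/94)))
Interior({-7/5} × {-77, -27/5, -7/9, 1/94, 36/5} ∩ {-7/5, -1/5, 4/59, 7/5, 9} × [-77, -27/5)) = ∅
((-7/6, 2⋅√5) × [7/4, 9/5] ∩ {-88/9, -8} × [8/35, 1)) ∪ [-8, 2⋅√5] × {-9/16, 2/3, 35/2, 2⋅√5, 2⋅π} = [-8, 2⋅√5] × {-9/16, 2/3, 35/2, 2⋅√5, 2⋅π}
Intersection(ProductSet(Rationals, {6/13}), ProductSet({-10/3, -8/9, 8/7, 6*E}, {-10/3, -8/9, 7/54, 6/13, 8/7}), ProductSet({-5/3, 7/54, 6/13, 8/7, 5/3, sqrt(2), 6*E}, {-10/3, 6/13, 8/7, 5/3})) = ProductSet({8/7}, {6/13})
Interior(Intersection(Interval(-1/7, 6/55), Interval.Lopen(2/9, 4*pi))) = EmptySet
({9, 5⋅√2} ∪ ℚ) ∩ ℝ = ℚ ∪ {5⋅√2}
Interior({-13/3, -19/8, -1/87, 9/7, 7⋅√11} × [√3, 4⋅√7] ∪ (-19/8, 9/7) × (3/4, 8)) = (-19/8, 9/7) × (3/4, 8)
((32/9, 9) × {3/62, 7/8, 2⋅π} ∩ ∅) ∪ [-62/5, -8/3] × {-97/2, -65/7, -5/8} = [-62/5, -8/3] × {-97/2, -65/7, -5/8}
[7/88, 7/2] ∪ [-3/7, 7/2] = [-3/7, 7/2]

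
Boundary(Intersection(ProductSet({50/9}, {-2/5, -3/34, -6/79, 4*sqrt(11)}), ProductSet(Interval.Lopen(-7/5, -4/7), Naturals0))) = EmptySet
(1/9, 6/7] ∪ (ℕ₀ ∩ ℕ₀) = ℕ₀ ∪ (1/9, 6/7]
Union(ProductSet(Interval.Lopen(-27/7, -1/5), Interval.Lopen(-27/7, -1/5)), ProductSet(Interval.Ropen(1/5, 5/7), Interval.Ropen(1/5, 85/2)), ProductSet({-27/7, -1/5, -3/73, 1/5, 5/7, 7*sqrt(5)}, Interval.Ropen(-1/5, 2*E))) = Union(ProductSet({-27/7, -1/5, -3/73, 1/5, 5/7, 7*sqrt(5)}, Interval.Ropen(-1/5, 2*E)), ProductSet(Interval.Lopen(-27/7, -1/5), Interval.Lopen(-27/7, -1/5)), ProductSet(Interval.Ropen(1/5, 5/7), Interval.Ropen(1/5, 85/2)))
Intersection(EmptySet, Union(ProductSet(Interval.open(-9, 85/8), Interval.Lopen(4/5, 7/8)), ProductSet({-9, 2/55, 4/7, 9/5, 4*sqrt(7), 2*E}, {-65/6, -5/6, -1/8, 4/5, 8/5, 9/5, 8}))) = EmptySet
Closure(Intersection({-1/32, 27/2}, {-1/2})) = EmptySet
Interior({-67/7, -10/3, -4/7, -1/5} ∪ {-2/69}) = ∅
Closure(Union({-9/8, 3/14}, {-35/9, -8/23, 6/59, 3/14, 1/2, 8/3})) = {-35/9, -9/8, -8/23, 6/59, 3/14, 1/2, 8/3}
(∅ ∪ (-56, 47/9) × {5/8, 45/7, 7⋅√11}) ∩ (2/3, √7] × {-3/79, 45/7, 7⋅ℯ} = (2/3, √7] × {45/7}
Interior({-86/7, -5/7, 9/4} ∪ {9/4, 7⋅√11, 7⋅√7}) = ∅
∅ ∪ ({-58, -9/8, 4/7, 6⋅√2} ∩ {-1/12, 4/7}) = {4/7}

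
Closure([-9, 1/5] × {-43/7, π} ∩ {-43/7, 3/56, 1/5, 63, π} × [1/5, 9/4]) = ∅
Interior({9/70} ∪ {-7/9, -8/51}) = ∅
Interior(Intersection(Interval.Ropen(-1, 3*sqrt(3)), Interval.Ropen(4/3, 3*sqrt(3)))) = Interval.open(4/3, 3*sqrt(3))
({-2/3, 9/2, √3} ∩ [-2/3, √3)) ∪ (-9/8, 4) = (-9/8, 4)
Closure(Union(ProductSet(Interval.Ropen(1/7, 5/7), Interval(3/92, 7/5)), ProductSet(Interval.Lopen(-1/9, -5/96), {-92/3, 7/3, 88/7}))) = Union(ProductSet(Interval(-1/9, -5/96), {-92/3, 7/3, 88/7}), ProductSet(Interval(1/7, 5/7), Interval(3/92, 7/5)))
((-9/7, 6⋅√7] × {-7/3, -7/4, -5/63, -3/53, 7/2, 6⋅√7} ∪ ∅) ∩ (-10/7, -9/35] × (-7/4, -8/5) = ∅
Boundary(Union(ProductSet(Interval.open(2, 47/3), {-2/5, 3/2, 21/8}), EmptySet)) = ProductSet(Interval(2, 47/3), {-2/5, 3/2, 21/8})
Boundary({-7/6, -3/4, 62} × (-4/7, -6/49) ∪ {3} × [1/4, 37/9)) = ({3} × [1/4, 37/9]) ∪ ({-7/6, -3/4, 62} × [-4/7, -6/49])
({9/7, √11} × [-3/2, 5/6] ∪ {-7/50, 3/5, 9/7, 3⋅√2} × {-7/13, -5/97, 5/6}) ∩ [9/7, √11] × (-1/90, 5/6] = {9/7, √11} × (-1/90, 5/6]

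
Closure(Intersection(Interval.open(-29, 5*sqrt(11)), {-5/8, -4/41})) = {-5/8, -4/41}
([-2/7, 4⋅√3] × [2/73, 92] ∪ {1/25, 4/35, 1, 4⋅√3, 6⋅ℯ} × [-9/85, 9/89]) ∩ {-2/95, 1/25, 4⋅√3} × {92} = {-2/95, 1/25, 4⋅√3} × {92}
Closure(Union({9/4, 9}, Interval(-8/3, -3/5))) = Union({9/4, 9}, Interval(-8/3, -3/5))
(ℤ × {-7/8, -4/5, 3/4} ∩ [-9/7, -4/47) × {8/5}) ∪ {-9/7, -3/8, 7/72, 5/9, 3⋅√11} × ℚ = {-9/7, -3/8, 7/72, 5/9, 3⋅√11} × ℚ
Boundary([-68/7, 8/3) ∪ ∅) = {-68/7, 8/3}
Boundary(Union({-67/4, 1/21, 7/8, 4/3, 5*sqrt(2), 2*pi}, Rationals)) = Reals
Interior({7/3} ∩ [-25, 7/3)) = ∅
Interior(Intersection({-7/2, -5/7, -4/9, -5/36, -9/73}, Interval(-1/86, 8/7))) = EmptySet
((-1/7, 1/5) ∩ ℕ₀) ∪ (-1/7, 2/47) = (-1/7, 2/47) ∪ {0}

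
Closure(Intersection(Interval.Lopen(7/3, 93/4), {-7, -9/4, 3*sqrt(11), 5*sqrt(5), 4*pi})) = {3*sqrt(11), 5*sqrt(5), 4*pi}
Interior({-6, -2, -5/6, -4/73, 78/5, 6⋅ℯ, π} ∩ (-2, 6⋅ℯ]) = ∅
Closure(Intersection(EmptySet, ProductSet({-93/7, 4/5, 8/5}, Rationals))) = EmptySet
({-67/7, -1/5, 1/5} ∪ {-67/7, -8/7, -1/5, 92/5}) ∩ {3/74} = ∅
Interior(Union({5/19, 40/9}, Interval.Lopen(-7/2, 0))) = Interval.open(-7/2, 0)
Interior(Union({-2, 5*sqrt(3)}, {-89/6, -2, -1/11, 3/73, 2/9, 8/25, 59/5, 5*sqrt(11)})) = EmptySet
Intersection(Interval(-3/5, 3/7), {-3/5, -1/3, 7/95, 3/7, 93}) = {-3/5, -1/3, 7/95, 3/7}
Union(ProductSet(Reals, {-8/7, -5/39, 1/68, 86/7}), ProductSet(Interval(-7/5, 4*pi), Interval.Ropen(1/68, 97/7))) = Union(ProductSet(Interval(-7/5, 4*pi), Interval.Ropen(1/68, 97/7)), ProductSet(Reals, {-8/7, -5/39, 1/68, 86/7}))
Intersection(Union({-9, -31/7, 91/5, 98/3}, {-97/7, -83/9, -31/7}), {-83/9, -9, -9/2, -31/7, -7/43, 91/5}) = {-83/9, -9, -31/7, 91/5}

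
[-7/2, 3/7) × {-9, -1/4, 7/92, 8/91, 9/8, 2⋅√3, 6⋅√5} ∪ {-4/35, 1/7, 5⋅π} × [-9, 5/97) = ({-4/35, 1/7, 5⋅π} × [-9, 5/97)) ∪ ([-7/2, 3/7) × {-9, -1/4, 7/92, 8/91, 9/8, 2⋅√3, 6⋅√5})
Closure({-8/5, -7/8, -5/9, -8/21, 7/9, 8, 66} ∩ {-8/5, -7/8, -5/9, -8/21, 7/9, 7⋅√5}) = {-8/5, -7/8, -5/9, -8/21, 7/9}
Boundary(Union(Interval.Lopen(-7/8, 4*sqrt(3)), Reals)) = EmptySet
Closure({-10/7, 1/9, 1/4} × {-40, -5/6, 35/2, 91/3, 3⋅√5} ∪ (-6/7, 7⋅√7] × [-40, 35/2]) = ({-10/7, 1/9, 1/4} × {-40, -5/6, 35/2, 91/3, 3⋅√5}) ∪ ([-6/7, 7⋅√7] × [-40, 35/2])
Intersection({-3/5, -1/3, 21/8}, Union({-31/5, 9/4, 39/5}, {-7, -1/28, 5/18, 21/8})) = {21/8}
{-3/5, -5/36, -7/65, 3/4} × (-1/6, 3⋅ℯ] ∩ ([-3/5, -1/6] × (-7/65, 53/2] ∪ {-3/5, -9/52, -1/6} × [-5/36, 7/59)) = {-3/5} × [-5/36, 3⋅ℯ]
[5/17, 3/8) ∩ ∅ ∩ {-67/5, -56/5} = ∅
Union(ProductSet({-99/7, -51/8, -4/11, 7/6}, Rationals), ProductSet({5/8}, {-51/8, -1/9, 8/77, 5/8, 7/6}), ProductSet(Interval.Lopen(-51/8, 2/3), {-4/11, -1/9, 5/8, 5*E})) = Union(ProductSet({5/8}, {-51/8, -1/9, 8/77, 5/8, 7/6}), ProductSet({-99/7, -51/8, -4/11, 7/6}, Rationals), ProductSet(Interval.Lopen(-51/8, 2/3), {-4/11, -1/9, 5/8, 5*E}))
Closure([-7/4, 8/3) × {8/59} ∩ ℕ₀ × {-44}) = ∅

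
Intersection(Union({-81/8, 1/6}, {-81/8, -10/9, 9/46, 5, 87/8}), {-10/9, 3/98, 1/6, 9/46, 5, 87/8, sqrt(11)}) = {-10/9, 1/6, 9/46, 5, 87/8}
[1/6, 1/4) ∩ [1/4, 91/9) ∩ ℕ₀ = ∅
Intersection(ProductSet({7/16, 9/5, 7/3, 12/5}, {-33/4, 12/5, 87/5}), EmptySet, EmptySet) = EmptySet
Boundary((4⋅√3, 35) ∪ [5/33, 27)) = {5/33, 35}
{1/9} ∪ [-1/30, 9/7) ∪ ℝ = (-∞, ∞)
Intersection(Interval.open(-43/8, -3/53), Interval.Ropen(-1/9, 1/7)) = Interval.Ropen(-1/9, -3/53)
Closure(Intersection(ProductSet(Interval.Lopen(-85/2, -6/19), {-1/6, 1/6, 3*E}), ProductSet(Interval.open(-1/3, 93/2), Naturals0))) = EmptySet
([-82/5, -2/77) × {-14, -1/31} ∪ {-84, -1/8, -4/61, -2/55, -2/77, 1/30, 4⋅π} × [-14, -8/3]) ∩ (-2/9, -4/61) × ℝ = ({-1/8} × [-14, -8/3]) ∪ ((-2/9, -4/61) × {-14, -1/31})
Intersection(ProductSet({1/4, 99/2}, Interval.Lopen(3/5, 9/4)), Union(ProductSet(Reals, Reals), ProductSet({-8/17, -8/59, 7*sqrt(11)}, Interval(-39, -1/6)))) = ProductSet({1/4, 99/2}, Interval.Lopen(3/5, 9/4))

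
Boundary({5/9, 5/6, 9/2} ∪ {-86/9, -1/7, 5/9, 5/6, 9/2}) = {-86/9, -1/7, 5/9, 5/6, 9/2}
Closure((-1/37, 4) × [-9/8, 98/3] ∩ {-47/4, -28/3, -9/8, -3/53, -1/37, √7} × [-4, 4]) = {√7} × [-9/8, 4]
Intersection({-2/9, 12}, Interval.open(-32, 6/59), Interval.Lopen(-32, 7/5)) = {-2/9}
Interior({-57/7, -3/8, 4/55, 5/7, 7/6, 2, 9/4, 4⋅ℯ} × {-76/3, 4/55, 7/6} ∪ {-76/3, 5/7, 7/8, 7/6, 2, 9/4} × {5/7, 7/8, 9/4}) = ∅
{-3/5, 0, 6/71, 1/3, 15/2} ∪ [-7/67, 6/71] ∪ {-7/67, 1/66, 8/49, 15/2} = {-3/5, 8/49, 1/3, 15/2} ∪ [-7/67, 6/71]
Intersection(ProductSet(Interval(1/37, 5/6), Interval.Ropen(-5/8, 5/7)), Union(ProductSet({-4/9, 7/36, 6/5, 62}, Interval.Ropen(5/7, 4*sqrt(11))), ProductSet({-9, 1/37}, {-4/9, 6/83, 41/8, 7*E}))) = ProductSet({1/37}, {-4/9, 6/83})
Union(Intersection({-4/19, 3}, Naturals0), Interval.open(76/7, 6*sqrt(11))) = Union({3}, Interval.open(76/7, 6*sqrt(11)))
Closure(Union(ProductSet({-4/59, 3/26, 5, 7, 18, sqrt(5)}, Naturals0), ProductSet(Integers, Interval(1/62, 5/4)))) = Union(ProductSet({-4/59, 3/26, 5, 7, 18, sqrt(5)}, Naturals0), ProductSet(Integers, Interval(1/62, 5/4)))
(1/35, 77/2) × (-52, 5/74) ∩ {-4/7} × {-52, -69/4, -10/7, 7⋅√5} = ∅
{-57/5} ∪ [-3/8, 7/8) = {-57/5} ∪ [-3/8, 7/8)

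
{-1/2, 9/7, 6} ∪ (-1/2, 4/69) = [-1/2, 4/69) ∪ {9/7, 6}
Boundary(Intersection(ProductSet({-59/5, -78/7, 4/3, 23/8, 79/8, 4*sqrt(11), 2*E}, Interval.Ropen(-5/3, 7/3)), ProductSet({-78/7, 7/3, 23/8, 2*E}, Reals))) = ProductSet({-78/7, 23/8, 2*E}, Interval(-5/3, 7/3))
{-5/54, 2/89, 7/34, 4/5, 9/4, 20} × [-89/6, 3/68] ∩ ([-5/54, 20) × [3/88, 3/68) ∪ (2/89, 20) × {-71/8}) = ({7/34, 4/5, 9/4} × {-71/8}) ∪ ({-5/54, 2/89, 7/34, 4/5, 9/4} × [3/88, 3/68))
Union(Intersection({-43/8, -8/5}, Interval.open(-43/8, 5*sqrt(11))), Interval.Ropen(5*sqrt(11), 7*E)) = Union({-8/5}, Interval.Ropen(5*sqrt(11), 7*E))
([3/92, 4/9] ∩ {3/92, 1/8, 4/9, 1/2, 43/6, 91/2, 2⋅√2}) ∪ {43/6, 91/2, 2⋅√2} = {3/92, 1/8, 4/9, 43/6, 91/2, 2⋅√2}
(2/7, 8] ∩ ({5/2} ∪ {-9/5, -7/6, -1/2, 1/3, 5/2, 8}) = {1/3, 5/2, 8}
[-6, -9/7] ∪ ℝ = (-∞, ∞)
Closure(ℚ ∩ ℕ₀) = ℕ₀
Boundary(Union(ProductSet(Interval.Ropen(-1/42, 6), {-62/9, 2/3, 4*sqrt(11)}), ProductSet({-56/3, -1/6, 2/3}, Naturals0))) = Union(ProductSet({-56/3, -1/6, 2/3}, Naturals0), ProductSet(Interval(-1/42, 6), {-62/9, 2/3, 4*sqrt(11)}))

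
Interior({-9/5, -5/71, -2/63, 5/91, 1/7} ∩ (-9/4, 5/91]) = ∅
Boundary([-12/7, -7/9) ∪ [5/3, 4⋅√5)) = {-12/7, -7/9, 5/3, 4⋅√5}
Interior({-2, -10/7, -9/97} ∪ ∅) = ∅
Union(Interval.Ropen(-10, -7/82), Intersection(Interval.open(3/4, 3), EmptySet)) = Interval.Ropen(-10, -7/82)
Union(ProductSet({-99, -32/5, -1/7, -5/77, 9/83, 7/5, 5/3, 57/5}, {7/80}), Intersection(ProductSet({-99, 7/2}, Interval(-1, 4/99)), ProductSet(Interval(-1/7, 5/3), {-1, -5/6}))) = ProductSet({-99, -32/5, -1/7, -5/77, 9/83, 7/5, 5/3, 57/5}, {7/80})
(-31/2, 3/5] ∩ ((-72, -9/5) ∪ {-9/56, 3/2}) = (-31/2, -9/5) ∪ {-9/56}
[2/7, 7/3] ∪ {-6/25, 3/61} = {-6/25, 3/61} ∪ [2/7, 7/3]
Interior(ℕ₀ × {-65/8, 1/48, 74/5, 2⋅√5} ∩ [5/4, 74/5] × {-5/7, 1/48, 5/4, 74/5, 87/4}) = ∅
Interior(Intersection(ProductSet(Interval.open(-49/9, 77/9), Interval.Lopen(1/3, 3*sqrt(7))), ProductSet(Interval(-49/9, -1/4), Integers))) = EmptySet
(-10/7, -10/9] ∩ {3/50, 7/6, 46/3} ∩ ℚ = ∅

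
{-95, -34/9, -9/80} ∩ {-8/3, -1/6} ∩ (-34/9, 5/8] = ∅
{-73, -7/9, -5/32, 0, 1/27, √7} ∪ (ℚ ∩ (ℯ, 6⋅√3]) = {-73, -7/9, -5/32, 0, 1/27, √7} ∪ (ℚ ∩ (ℯ, 6⋅√3])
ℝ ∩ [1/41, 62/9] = [1/41, 62/9]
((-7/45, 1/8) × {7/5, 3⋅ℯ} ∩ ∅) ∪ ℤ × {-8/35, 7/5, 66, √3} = ℤ × {-8/35, 7/5, 66, √3}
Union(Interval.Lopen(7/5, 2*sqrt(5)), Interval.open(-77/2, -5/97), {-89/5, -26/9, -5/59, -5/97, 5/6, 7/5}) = Union({5/6}, Interval.Lopen(-77/2, -5/97), Interval(7/5, 2*sqrt(5)))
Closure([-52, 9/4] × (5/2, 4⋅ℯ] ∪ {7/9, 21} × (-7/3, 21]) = ({7/9, 21} × [-7/3, 21]) ∪ ([-52, 9/4] × [5/2, 4⋅ℯ])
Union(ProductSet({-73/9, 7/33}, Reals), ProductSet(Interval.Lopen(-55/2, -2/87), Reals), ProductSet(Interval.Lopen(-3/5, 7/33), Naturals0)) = Union(ProductSet(Interval.Lopen(-3/5, 7/33), Naturals0), ProductSet(Union({7/33}, Interval.Lopen(-55/2, -2/87)), Reals))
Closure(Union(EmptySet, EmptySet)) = EmptySet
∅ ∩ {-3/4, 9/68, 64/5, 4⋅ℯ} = ∅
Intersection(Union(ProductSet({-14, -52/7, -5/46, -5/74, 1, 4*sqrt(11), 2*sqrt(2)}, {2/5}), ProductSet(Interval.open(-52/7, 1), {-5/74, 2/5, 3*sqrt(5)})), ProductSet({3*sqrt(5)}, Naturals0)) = EmptySet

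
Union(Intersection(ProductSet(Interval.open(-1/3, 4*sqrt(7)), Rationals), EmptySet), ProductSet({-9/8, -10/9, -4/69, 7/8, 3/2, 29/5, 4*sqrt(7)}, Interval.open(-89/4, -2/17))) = ProductSet({-9/8, -10/9, -4/69, 7/8, 3/2, 29/5, 4*sqrt(7)}, Interval.open(-89/4, -2/17))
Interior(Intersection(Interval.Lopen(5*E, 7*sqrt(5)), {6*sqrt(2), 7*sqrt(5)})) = EmptySet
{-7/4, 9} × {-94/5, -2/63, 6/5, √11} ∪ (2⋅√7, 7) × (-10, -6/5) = ({-7/4, 9} × {-94/5, -2/63, 6/5, √11}) ∪ ((2⋅√7, 7) × (-10, -6/5))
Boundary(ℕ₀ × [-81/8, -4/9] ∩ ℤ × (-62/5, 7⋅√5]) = ℕ₀ × [-81/8, -4/9]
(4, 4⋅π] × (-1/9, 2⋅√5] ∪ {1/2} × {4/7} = ({1/2} × {4/7}) ∪ ((4, 4⋅π] × (-1/9, 2⋅√5])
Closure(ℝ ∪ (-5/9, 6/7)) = (-∞, ∞)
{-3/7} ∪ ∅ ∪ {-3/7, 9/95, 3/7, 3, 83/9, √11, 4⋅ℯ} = {-3/7, 9/95, 3/7, 3, 83/9, √11, 4⋅ℯ}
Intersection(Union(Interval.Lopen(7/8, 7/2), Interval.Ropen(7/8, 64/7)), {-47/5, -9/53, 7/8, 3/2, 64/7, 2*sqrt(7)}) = {7/8, 3/2, 2*sqrt(7)}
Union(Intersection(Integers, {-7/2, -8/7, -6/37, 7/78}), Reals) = Reals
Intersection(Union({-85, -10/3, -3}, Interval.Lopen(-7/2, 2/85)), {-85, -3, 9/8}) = {-85, -3}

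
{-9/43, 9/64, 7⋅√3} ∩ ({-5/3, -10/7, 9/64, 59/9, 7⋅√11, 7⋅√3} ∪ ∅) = {9/64, 7⋅√3}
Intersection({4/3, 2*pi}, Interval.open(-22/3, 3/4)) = EmptySet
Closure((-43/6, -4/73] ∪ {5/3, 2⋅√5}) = [-43/6, -4/73] ∪ {5/3, 2⋅√5}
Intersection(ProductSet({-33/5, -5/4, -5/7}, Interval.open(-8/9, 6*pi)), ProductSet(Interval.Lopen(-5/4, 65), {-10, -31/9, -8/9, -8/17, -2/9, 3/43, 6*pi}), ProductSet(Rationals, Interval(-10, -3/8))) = ProductSet({-5/7}, {-8/17})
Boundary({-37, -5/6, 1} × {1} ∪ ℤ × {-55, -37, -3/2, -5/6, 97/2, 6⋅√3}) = ({-37, -5/6, 1} × {1}) ∪ (ℤ × {-55, -37, -3/2, -5/6, 97/2, 6⋅√3})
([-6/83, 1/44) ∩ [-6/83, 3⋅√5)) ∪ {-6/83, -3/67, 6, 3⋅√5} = [-6/83, 1/44) ∪ {6, 3⋅√5}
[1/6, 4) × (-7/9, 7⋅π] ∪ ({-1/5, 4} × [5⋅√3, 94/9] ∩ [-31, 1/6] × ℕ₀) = ({-1/5} × {9, 10}) ∪ ([1/6, 4) × (-7/9, 7⋅π])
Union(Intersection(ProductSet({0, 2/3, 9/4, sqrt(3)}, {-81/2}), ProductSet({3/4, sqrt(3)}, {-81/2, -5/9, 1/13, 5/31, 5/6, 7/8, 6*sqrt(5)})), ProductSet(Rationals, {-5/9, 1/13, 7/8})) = Union(ProductSet({sqrt(3)}, {-81/2}), ProductSet(Rationals, {-5/9, 1/13, 7/8}))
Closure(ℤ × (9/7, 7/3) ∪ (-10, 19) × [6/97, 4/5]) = (ℤ × [9/7, 7/3]) ∪ ([-10, 19] × [6/97, 4/5])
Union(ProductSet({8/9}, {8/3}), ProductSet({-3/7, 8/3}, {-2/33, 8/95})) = Union(ProductSet({8/9}, {8/3}), ProductSet({-3/7, 8/3}, {-2/33, 8/95}))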